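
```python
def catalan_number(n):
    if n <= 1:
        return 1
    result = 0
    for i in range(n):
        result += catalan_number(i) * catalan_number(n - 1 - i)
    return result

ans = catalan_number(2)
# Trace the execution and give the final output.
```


catalan_number(2)
= sum of catalan_number(i) * catalan_number(2-1-i) for i in 0..1
  catalan_number(0)*catalan_number(1) = 1*1 = 1
  catalan_number(1)*catalan_number(0) = 1*1 = 1
= 1 + 1
= 2


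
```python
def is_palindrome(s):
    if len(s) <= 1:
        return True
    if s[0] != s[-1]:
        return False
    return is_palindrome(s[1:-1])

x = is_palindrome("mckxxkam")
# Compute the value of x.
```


is_palindrome("mckxxkam")
"mckxxkam": s[0]='m' == s[-1]='m' -> is_palindrome("ckxxka")
"ckxxka": s[0]='c' != s[-1]='a' -> False
= False


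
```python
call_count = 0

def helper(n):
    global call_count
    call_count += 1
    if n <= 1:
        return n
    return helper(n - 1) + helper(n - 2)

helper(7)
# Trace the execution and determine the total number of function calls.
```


helper(7) calls helper(6) and helper(5); each non-base call branches into two more.
Let C(k) = total number of calls made by helper(k), including the call to helper(k) itself.
Base cases: C(0) = 1, C(1) = 1
Recurrence: C(k) = 1 + C(k-1) + C(k-2)
  C(2) = 1 + C(1) + C(0) = 1 + 1 + 1 = 3
  C(3) = 1 + C(2) + C(1) = 1 + 3 + 1 = 5
  C(4) = 1 + C(3) + C(2) = 1 + 5 + 3 = 9
  C(5) = 1 + C(4) + C(3) = 1 + 9 + 5 = 15
  C(6) = 1 + C(5) + C(4) = 1 + 15 + 9 = 25
  C(7) = 1 + C(6) + C(5) = 1 + 25 + 15 = 41
Total calls = C(7) = 41


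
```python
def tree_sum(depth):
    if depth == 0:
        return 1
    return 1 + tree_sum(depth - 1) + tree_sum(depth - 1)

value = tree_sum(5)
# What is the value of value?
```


tree_sum(5)
= 1 + tree_sum(4) + tree_sum(4)
= 1 + 2 * tree_sum(4)
tree_sum(k) = 2^(k+1) - 1
tree_sum(0) = 1
tree_sum(1) = 3
tree_sum(2) = 7
tree_sum(3) = 15
tree_sum(4) = 31
tree_sum(5) = 2^6 - 1 = 63


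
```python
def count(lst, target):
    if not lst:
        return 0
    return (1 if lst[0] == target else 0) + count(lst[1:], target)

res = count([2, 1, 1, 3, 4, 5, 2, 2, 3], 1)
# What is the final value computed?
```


count([2, 1, 1, 3, 4, 5, 2, 2, 3], 1)
lst[0]=2 != 1: 0 + count([1, 1, 3, 4, 5, 2, 2, 3], 1)
lst[0]=1 == 1: 1 + count([1, 3, 4, 5, 2, 2, 3], 1)
lst[0]=1 == 1: 1 + count([3, 4, 5, 2, 2, 3], 1)
lst[0]=3 != 1: 0 + count([4, 5, 2, 2, 3], 1)
lst[0]=4 != 1: 0 + count([5, 2, 2, 3], 1)
lst[0]=5 != 1: 0 + count([2, 2, 3], 1)
lst[0]=2 != 1: 0 + count([2, 3], 1)
lst[0]=2 != 1: 0 + count([3], 1)
lst[0]=3 != 1: 0 + count([], 1)
= 2


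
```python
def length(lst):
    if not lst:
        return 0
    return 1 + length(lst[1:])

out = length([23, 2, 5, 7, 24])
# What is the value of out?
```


length([23, 2, 5, 7, 24])
= 1 + length([2, 5, 7, 24])
= 1 + 1 + length([5, 7, 24])
= 1 + 1 + 1 + length([7, 24])
= 1 + 1 + 1 + 1 + length([24])
= 1 + 1 + 1 + 1 + 1 + length([])
= 1 + 1 + 1 + 1 + 1 + 0
= 5


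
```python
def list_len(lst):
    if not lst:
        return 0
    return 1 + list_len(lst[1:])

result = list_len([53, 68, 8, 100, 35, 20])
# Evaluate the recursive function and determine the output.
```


list_len([53, 68, 8, 100, 35, 20])
= 1 + list_len([68, 8, 100, 35, 20])
= 1 + 1 + list_len([8, 100, 35, 20])
= 1 + 1 + 1 + list_len([100, 35, 20])
= 1 + 1 + 1 + 1 + list_len([35, 20])
= 1 + 1 + 1 + 1 + 1 + list_len([20])
= 1 + 1 + 1 + 1 + 1 + 1 + list_len([])
= 1 + 1 + 1 + 1 + 1 + 1 + 0
= 6


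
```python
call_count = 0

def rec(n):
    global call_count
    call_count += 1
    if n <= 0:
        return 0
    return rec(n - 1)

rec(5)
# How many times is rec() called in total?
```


rec(5) calls rec(4) calls ... calls rec(0)
Total calls: 5 + 1 (for base case) = 6


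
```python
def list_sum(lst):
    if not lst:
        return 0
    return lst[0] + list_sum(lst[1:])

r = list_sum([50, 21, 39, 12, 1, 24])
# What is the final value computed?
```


list_sum([50, 21, 39, 12, 1, 24])
= 50 + list_sum([21, 39, 12, 1, 24])
= 50 + 21 + list_sum([39, 12, 1, 24])
= 50 + 21 + 39 + list_sum([12, 1, 24])
= 50 + 21 + 39 + 12 + list_sum([1, 24])
= 50 + 21 + 39 + 12 + 1 + list_sum([24])
= 50 + 21 + 39 + 12 + 1 + 24 + list_sum([])
= 50 + 21 + 39 + 12 + 1 + 24 + 0
= 147


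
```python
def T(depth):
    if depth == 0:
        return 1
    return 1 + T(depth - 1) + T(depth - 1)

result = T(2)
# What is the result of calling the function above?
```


T(2)
= 1 + T(1) + T(1)
= 1 + 2 * T(1)
T(k) = 2^(k+1) - 1
T(0) = 1
T(1) = 3
T(2) = 7
T(2) = 2^3 - 1 = 7


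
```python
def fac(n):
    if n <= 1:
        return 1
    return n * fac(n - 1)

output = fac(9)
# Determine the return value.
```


fac(9)
= 9 * fac(8)
= 9 * 8 * fac(7)
= 9 * 8 * 7 * fac(6)
= 9 * 8 * 7 * 6 * fac(5)
= 9 * 8 * 7 * 6 * 5 * fac(4)
= 9 * 8 * 7 * 6 * 5 * 4 * fac(3)
= 9 * 8 * 7 * 6 * 5 * 4 * 3 * fac(2)
= 9 * 8 * 7 * 6 * 5 * 4 * 3 * 2 * fac(1)
= 9 * 8 * 7 * 6 * 5 * 4 * 3 * 2 * 1
= 362880


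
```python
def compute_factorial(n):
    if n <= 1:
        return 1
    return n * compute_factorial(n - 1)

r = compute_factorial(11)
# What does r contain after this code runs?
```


compute_factorial(11)
= 11 * compute_factorial(10)
= 11 * 10 * compute_factorial(9)
= 11 * 10 * 9 * compute_factorial(8)
= 11 * 10 * 9 * 8 * compute_factorial(7)
= 11 * 10 * 9 * 8 * 7 * compute_factorial(6)
= 11 * 10 * 9 * 8 * 7 * 6 * compute_factorial(5)
= 11 * 10 * 9 * 8 * 7 * 6 * 5 * compute_factorial(4)
= 11 * 10 * 9 * 8 * 7 * 6 * 5 * 4 * compute_factorial(3)
= 11 * 10 * 9 * 8 * 7 * 6 * 5 * 4 * 3 * compute_factorial(2)
= 11 * 10 * 9 * 8 * 7 * 6 * 5 * 4 * 3 * 2 * compute_factorial(1)
= 11 * 10 * 9 * 8 * 7 * 6 * 5 * 4 * 3 * 2 * 1
= 39916800


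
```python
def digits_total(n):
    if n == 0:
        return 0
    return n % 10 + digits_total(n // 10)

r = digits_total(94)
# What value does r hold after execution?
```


digits_total(94)
= 4 + digits_total(9)
= 4 + 9 + digits_total(0)
= 4 + 9 + 0
= 13


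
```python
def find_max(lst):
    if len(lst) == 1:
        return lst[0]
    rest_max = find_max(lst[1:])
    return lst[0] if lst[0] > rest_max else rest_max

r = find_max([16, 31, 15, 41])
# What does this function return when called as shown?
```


find_max([16, 31, 15, 41])
= compare 16 with find_max([31, 15, 41])
= compare 31 with find_max([15, 41])
= compare 15 with find_max([41])
Base: find_max([41]) = 41
compare 15 with 41: max = 41
compare 31 with 41: max = 41
compare 16 with 41: max = 41
= 41


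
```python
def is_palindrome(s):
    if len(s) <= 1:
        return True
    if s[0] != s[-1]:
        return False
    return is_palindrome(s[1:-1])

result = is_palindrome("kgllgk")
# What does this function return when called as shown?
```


is_palindrome("kgllgk")
"kgllgk": s[0]='k' == s[-1]='k' -> is_palindrome("gllg")
"gllg": s[0]='g' == s[-1]='g' -> is_palindrome("ll")
"ll": s[0]='l' == s[-1]='l' -> is_palindrome("")
"": len <= 1 -> True
= True


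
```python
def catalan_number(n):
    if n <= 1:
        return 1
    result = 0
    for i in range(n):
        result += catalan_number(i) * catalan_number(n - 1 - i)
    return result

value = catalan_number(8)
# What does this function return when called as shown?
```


catalan_number(8)
= sum of catalan_number(i) * catalan_number(8-1-i) for i in 0..7
First compute sub-values bottom-up:
  catalan_number(0) = 1, catalan_number(1) = 1
  catalan_number(2) = 1*1 + 1*1 = 2
  catalan_number(3) = 1*2 + 1*1 + 2*1 = 5
  catalan_number(4) = 1*5 + 1*2 + 2*1 + 5*1 = 14
  catalan_number(5) = 1*14 + 1*5 + 2*2 + 5*1 + 14*1 = 42
  catalan_number(6) = 1*42 + 1*14 + 2*5 + 5*2 + 14*1 + 42*1 = 132
  catalan_number(7) = 1*132 + 1*42 + 2*14 + 5*5 + 14*2 + 42*1 + 132*1 = 429
Now catalan_number(8):
  catalan_number(0)*catalan_number(7) = 1*429 = 429
  catalan_number(1)*catalan_number(6) = 1*132 = 132
  catalan_number(2)*catalan_number(5) = 2*42 = 84
  catalan_number(3)*catalan_number(4) = 5*14 = 70
  catalan_number(4)*catalan_number(3) = 14*5 = 70
  catalan_number(5)*catalan_number(2) = 42*2 = 84
  catalan_number(6)*catalan_number(1) = 132*1 = 132
  catalan_number(7)*catalan_number(0) = 429*1 = 429
= 429 + 132 + 84 + 70 + 70 + 84 + 132 + 429
= 1430


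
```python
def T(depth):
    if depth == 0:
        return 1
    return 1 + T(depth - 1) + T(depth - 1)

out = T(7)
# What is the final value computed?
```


T(7)
= 1 + T(6) + T(6)
= 1 + 2 * T(6)
T(k) = 2^(k+1) - 1
T(0) = 1
T(1) = 3
T(2) = 7
T(3) = 15
T(4) = 31
T(7) = 2^8 - 1 = 255


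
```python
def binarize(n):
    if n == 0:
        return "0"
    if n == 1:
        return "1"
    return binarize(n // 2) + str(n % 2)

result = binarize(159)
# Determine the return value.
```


binarize(159)
= binarize(79) + "1"
= binarize(39) + "1" + "1"
= binarize(19) + "1" + "1" + "1"
= binarize(9) + "1" + "1" + "1" + "1"
= binarize(4) + "1" + "1" + "1" + "1" + "1"
= binarize(2) + "0" + "1" + "1" + "1" + "1" + "1"
= binarize(1) + "0" + "0" + "1" + "1" + "1" + "1" + "1"
= "1" + "0" + "0" + "1" + "1" + "1" + "1" + "1"
= "10011111"


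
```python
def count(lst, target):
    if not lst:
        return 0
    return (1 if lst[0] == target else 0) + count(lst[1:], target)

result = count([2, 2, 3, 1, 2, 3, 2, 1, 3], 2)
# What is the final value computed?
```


count([2, 2, 3, 1, 2, 3, 2, 1, 3], 2)
lst[0]=2 == 2: 1 + count([2, 3, 1, 2, 3, 2, 1, 3], 2)
lst[0]=2 == 2: 1 + count([3, 1, 2, 3, 2, 1, 3], 2)
lst[0]=3 != 2: 0 + count([1, 2, 3, 2, 1, 3], 2)
lst[0]=1 != 2: 0 + count([2, 3, 2, 1, 3], 2)
lst[0]=2 == 2: 1 + count([3, 2, 1, 3], 2)
lst[0]=3 != 2: 0 + count([2, 1, 3], 2)
lst[0]=2 == 2: 1 + count([1, 3], 2)
lst[0]=1 != 2: 0 + count([3], 2)
lst[0]=3 != 2: 0 + count([], 2)
= 4


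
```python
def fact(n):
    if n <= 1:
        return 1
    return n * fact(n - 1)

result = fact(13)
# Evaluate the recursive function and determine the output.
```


fact(13)
= 13 * fact(12)
= 13 * 12 * fact(11)
= 13 * 12 * 11 * fact(10)
= 13 * 12 * 11 * 10 * fact(9)
= 13 * 12 * 11 * 10 * 9 * fact(8)
= 13 * 12 * 11 * 10 * 9 * 8 * fact(7)
= 13 * 12 * 11 * 10 * 9 * 8 * 7 * fact(6)
= 13 * 12 * 11 * 10 * 9 * 8 * 7 * 6 * fact(5)
= 13 * 12 * 11 * 10 * 9 * 8 * 7 * 6 * 5 * fact(4)
= 13 * 12 * 11 * 10 * 9 * 8 * 7 * 6 * 5 * 4 * fact(3)
= 13 * 12 * 11 * 10 * 9 * 8 * 7 * 6 * 5 * 4 * 3 * fact(2)
= 13 * 12 * 11 * 10 * 9 * 8 * 7 * 6 * 5 * 4 * 3 * 2 * fact(1)
= 13 * 12 * 11 * 10 * 9 * 8 * 7 * 6 * 5 * 4 * 3 * 2 * 1
= 6227020800


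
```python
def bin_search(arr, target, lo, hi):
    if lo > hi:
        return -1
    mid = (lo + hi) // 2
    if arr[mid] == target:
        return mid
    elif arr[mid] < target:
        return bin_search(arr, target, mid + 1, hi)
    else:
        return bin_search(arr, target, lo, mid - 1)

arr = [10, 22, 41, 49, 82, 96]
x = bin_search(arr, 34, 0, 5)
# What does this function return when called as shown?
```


bin_search(arr, 34, 0, 5)
lo=0, hi=5, mid=2, arr[mid]=41
41 > 34, search left half
lo=0, hi=1, mid=0, arr[mid]=10
10 < 34, search right half
lo=1, hi=1, mid=1, arr[mid]=22
22 < 34, search right half
lo > hi, target not found, return -1
= -1


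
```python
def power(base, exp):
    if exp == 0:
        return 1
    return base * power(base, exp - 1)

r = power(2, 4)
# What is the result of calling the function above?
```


power(2, 4)
= 2 * power(2, 3)
= 2 * 2 * power(2, 2)
= 2 * 2 * 2 * power(2, 1)
= 2 * 2 * 2 * 2 * power(2, 0)
= 2 * 2 * 2 * 2 * 1
= 16


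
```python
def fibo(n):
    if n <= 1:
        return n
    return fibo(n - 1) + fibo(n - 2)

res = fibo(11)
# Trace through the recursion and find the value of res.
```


fibo(11)
= fibo(10) + fibo(9)
= (fibo(9) + fibo(8)) + fibo(9)
Computing bottom-up: fibo(0)=0, fibo(1)=1, fibo(2)=1, fibo(3)=2, fibo(4)=3, fibo(5)=5, fibo(6)=8, fibo(7)=13, fibo(8)=21, fibo(9)=34, fibo(10)=55, fibo(11)=89
= 89


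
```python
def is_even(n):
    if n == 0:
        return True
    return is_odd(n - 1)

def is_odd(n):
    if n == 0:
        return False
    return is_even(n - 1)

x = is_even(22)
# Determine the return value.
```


is_even(22)
= is_odd(21)
= is_even(20)
= is_odd(19)
= is_even(18)
= is_odd(17)
= is_even(16)
= is_odd(15)
= is_even(14)
= is_odd(13)
= is_even(12)
= is_odd(11)
= is_even(10)
= is_odd(9)
= is_even(8)
= is_odd(7)
= is_even(6)
= is_odd(5)
= is_even(4)
= is_odd(3)
= is_even(2)
= is_odd(1)
= is_even(0)
n == 0: return True
= True


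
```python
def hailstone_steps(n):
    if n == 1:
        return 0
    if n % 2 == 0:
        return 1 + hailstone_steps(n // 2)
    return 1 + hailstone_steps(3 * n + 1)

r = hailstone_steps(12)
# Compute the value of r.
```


hailstone_steps(12)
12 is even -> hailstone_steps(6)
6 is even -> hailstone_steps(3)
3 is odd -> 3*3+1 = 10 -> hailstone_steps(10)
10 is even -> hailstone_steps(5)
5 is odd -> 3*5+1 = 16 -> hailstone_steps(16)
16 is even -> hailstone_steps(8)
8 is even -> hailstone_steps(4)
4 is even -> hailstone_steps(2)
2 is even -> hailstone_steps(1)
Reached 1 after 9 steps
= 9


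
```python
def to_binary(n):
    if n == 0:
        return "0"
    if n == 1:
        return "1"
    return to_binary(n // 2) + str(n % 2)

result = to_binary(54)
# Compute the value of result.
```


to_binary(54)
= to_binary(27) + "0"
= to_binary(13) + "1" + "0"
= to_binary(6) + "1" + "1" + "0"
= to_binary(3) + "0" + "1" + "1" + "0"
= to_binary(1) + "1" + "0" + "1" + "1" + "0"
= "1" + "1" + "0" + "1" + "1" + "0"
= "110110"


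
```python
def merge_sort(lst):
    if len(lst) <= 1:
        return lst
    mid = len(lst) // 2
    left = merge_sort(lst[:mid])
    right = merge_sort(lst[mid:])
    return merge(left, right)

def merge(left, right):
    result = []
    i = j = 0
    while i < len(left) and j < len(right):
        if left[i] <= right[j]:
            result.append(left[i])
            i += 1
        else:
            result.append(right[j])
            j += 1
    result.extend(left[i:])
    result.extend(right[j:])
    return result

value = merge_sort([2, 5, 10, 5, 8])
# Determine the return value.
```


merge_sort([2, 5, 10, 5, 8])
Split into [2, 5] and [10, 5, 8]
Left sorted: [2, 5]
Right sorted: [5, 8, 10]
Merge [2, 5] and [5, 8, 10]
= [2, 5, 5, 8, 10]


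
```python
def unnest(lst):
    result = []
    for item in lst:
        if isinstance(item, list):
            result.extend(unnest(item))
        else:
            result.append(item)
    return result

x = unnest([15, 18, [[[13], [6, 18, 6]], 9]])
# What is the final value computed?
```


unnest([15, 18, [[[13], [6, 18, 6]], 9]])
Processing each element:
  15 is not a list -> append 15
  18 is not a list -> append 18
  [[[13], [6, 18, 6]], 9] is a list -> unnest recursively -> [13, 6, 18, 6, 9]
= [15, 18, 13, 6, 18, 6, 9]


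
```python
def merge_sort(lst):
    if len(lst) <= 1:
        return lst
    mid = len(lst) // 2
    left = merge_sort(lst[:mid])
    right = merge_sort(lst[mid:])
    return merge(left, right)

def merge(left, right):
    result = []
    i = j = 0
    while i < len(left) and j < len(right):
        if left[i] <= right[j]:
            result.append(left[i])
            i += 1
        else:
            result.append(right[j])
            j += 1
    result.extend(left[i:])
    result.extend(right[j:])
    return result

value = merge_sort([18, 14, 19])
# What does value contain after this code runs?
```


merge_sort([18, 14, 19])
Split into [18] and [14, 19]
Left sorted: [18]
Right sorted: [14, 19]
Merge [18] and [14, 19]
= [14, 18, 19]


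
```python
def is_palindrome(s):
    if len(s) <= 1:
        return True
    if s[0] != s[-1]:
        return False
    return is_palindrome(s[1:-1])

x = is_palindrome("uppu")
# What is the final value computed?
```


is_palindrome("uppu")
"uppu": s[0]='u' == s[-1]='u' -> is_palindrome("pp")
"pp": s[0]='p' == s[-1]='p' -> is_palindrome("")
"": len <= 1 -> True
= True


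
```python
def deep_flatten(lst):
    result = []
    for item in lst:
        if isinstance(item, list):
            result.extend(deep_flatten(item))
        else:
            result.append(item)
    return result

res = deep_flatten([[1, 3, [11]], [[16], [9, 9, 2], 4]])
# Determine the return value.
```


deep_flatten([[1, 3, [11]], [[16], [9, 9, 2], 4]])
Processing each element:
  [1, 3, [11]] is a list -> deep_flatten recursively -> [1, 3, 11]
  [[16], [9, 9, 2], 4] is a list -> deep_flatten recursively -> [16, 9, 9, 2, 4]
= [1, 3, 11, 16, 9, 9, 2, 4]


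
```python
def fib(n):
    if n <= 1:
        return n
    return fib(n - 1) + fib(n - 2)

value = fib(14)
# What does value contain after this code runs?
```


fib(14)
= fib(13) + fib(12)
= (fib(12) + fib(11)) + fib(12)
Computing bottom-up: fib(0)=0, fib(1)=1, fib(2)=1, fib(3)=2, fib(4)=3, fib(5)=5, fib(6)=8, fib(7)=13, fib(8)=21, fib(9)=34, fib(10)=55, fib(11)=89, fib(12)=144, fib(13)=233, fib(14)=377
= 377


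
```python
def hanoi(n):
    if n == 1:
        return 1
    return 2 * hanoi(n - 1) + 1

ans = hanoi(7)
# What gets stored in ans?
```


hanoi(7)
= 2 * hanoi(6) + 1
= 2 * (2 * hanoi(5) + 1) + 1
= 2 * (2 * (2 * hanoi(4) + 1) + 1) + 1
= 2 * (2 * (2 * (2 * hanoi(3) + 1) + 1) + 1) + 1
= 2 * (2 * (2 * (2 * (2 * hanoi(2) + 1) + 1) + 1) + 1) + 1
= 2 * (2 * (2 * (2 * (2 * (2 * hanoi(1) + 1) + 1) + 1) + 1) + 1) + 1
Now compute bottom-up:
hanoi(1) = 1
hanoi(2) = 2 * 1 + 1 = 3
hanoi(3) = 2 * 3 + 1 = 7
hanoi(4) = 2 * 7 + 1 = 15
hanoi(5) = 2 * 15 + 1 = 31
hanoi(6) = 2 * 31 + 1 = 63
hanoi(7) = 2 * 63 + 1 = 127
= 127


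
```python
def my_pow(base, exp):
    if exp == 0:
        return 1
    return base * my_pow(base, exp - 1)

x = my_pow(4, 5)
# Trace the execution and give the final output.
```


my_pow(4, 5)
= 4 * my_pow(4, 4)
= 4 * 4 * my_pow(4, 3)
= 4 * 4 * 4 * my_pow(4, 2)
= 4 * 4 * 4 * 4 * my_pow(4, 1)
= 4 * 4 * 4 * 4 * 4 * my_pow(4, 0)
= 4 * 4 * 4 * 4 * 4 * 1
= 1024


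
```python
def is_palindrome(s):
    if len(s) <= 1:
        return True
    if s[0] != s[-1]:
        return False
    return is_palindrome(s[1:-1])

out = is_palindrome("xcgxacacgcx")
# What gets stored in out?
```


is_palindrome("xcgxacacgcx")
"xcgxacacgcx": s[0]='x' == s[-1]='x' -> is_palindrome("cgxacacgc")
"cgxacacgc": s[0]='c' == s[-1]='c' -> is_palindrome("gxacacg")
"gxacacg": s[0]='g' == s[-1]='g' -> is_palindrome("xacac")
"xacac": s[0]='x' != s[-1]='c' -> False
= False


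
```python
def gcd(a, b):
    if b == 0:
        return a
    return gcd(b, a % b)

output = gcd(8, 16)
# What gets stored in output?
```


gcd(8, 16)
= gcd(16, 8 % 16) = gcd(16, 8)
= gcd(8, 16 % 8) = gcd(8, 0)
b == 0, return a = 8


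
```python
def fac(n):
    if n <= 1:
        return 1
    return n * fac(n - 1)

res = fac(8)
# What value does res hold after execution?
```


fac(8)
= 8 * fac(7)
= 8 * 7 * fac(6)
= 8 * 7 * 6 * fac(5)
= 8 * 7 * 6 * 5 * fac(4)
= 8 * 7 * 6 * 5 * 4 * fac(3)
= 8 * 7 * 6 * 5 * 4 * 3 * fac(2)
= 8 * 7 * 6 * 5 * 4 * 3 * 2 * fac(1)
= 8 * 7 * 6 * 5 * 4 * 3 * 2 * 1
= 40320


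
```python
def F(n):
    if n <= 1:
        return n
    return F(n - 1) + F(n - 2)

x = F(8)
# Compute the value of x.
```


F(8)
= F(7) + F(6)
= (F(6) + F(5)) + F(6)
Computing bottom-up: F(0)=0, F(1)=1, F(2)=1, F(3)=2, F(4)=3, F(5)=5, F(6)=8, F(7)=13, F(8)=21
= 21


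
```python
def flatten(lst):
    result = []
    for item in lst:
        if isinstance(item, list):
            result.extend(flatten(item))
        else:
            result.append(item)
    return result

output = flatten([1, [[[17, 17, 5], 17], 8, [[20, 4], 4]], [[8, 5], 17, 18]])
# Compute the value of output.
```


flatten([1, [[[17, 17, 5], 17], 8, [[20, 4], 4]], [[8, 5], 17, 18]])
Processing each element:
  1 is not a list -> append 1
  [[[17, 17, 5], 17], 8, [[20, 4], 4]] is a list -> flatten recursively -> [17, 17, 5, 17, 8, 20, 4, 4]
  [[8, 5], 17, 18] is a list -> flatten recursively -> [8, 5, 17, 18]
= [1, 17, 17, 5, 17, 8, 20, 4, 4, 8, 5, 17, 18]


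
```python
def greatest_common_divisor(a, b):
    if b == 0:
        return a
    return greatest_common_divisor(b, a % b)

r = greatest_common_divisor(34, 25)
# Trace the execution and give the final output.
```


greatest_common_divisor(34, 25)
= greatest_common_divisor(25, 34 % 25) = greatest_common_divisor(25, 9)
= greatest_common_divisor(9, 25 % 9) = greatest_common_divisor(9, 7)
= greatest_common_divisor(7, 9 % 7) = greatest_common_divisor(7, 2)
= greatest_common_divisor(2, 7 % 2) = greatest_common_divisor(2, 1)
= greatest_common_divisor(1, 2 % 1) = greatest_common_divisor(1, 0)
b == 0, return a = 1


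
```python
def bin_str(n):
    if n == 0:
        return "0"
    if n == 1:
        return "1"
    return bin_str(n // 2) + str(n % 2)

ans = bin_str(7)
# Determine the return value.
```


bin_str(7)
= bin_str(3) + "1"
= bin_str(1) + "1" + "1"
= "1" + "1" + "1"
= "111"


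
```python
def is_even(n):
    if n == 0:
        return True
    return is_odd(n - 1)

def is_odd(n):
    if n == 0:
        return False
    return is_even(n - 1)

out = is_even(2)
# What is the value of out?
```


is_even(2)
= is_odd(1)
= is_even(0)
n == 0: return True
= True


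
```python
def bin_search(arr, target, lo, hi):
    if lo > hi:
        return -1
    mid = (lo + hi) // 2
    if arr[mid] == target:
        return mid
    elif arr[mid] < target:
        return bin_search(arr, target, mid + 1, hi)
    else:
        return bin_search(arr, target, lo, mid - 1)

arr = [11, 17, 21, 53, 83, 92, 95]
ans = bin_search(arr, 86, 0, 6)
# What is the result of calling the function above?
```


bin_search(arr, 86, 0, 6)
lo=0, hi=6, mid=3, arr[mid]=53
53 < 86, search right half
lo=4, hi=6, mid=5, arr[mid]=92
92 > 86, search left half
lo=4, hi=4, mid=4, arr[mid]=83
83 < 86, search right half
lo > hi, target not found, return -1
= -1


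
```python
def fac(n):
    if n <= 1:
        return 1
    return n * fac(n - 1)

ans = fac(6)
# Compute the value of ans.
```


fac(6)
= 6 * fac(5)
= 6 * 5 * fac(4)
= 6 * 5 * 4 * fac(3)
= 6 * 5 * 4 * 3 * fac(2)
= 6 * 5 * 4 * 3 * 2 * fac(1)
= 6 * 5 * 4 * 3 * 2 * 1
= 720


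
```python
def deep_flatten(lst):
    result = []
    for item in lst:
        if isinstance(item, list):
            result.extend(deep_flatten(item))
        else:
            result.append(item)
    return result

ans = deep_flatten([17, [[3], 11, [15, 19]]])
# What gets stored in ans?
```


deep_flatten([17, [[3], 11, [15, 19]]])
Processing each element:
  17 is not a list -> append 17
  [[3], 11, [15, 19]] is a list -> deep_flatten recursively -> [3, 11, 15, 19]
= [17, 3, 11, 15, 19]


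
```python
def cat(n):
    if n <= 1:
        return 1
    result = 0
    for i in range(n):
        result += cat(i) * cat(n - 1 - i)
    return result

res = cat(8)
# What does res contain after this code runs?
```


cat(8)
= sum of cat(i) * cat(8-1-i) for i in 0..7
First compute sub-values bottom-up:
  cat(0) = 1, cat(1) = 1
  cat(2) = 1*1 + 1*1 = 2
  cat(3) = 1*2 + 1*1 + 2*1 = 5
  cat(4) = 1*5 + 1*2 + 2*1 + 5*1 = 14
  cat(5) = 1*14 + 1*5 + 2*2 + 5*1 + 14*1 = 42
  cat(6) = 1*42 + 1*14 + 2*5 + 5*2 + 14*1 + 42*1 = 132
  cat(7) = 1*132 + 1*42 + 2*14 + 5*5 + 14*2 + 42*1 + 132*1 = 429
Now cat(8):
  cat(0)*cat(7) = 1*429 = 429
  cat(1)*cat(6) = 1*132 = 132
  cat(2)*cat(5) = 2*42 = 84
  cat(3)*cat(4) = 5*14 = 70
  cat(4)*cat(3) = 14*5 = 70
  cat(5)*cat(2) = 42*2 = 84
  cat(6)*cat(1) = 132*1 = 132
  cat(7)*cat(0) = 429*1 = 429
= 429 + 132 + 84 + 70 + 70 + 84 + 132 + 429
= 1430


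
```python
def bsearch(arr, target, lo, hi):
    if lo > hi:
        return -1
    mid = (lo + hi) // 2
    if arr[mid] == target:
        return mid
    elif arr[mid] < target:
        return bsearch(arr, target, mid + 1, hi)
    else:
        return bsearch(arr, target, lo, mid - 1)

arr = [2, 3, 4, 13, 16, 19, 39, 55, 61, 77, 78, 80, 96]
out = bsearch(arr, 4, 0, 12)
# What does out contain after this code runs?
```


bsearch(arr, 4, 0, 12)
lo=0, hi=12, mid=6, arr[mid]=39
39 > 4, search left half
lo=0, hi=5, mid=2, arr[mid]=4
arr[2] == 4, found at index 2
= 2


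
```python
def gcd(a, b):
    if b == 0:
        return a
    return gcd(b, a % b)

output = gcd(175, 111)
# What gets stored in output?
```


gcd(175, 111)
= gcd(111, 175 % 111) = gcd(111, 64)
= gcd(64, 111 % 64) = gcd(64, 47)
= gcd(47, 64 % 47) = gcd(47, 17)
= gcd(17, 47 % 17) = gcd(17, 13)
= gcd(13, 17 % 13) = gcd(13, 4)
= gcd(4, 13 % 4) = gcd(4, 1)
= gcd(1, 4 % 1) = gcd(1, 0)
b == 0, return a = 1


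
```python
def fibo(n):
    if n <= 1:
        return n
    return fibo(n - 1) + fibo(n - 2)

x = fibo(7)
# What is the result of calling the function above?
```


fibo(7)
= fibo(6) + fibo(5)
= (fibo(5) + fibo(4)) + fibo(5)
Computing bottom-up: fibo(0)=0, fibo(1)=1, fibo(2)=1, fibo(3)=2, fibo(4)=3, fibo(5)=5, fibo(6)=8, fibo(7)=13
= 13


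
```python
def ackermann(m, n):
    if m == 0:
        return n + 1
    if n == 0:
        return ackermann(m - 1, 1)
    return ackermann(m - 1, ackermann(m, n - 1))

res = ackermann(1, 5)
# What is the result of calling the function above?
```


ackermann(1, 5)
= ackermann(0, ackermann(1, 4))
First compute ackermann(1, 4) = 6
= ackermann(0, 6)
= 7


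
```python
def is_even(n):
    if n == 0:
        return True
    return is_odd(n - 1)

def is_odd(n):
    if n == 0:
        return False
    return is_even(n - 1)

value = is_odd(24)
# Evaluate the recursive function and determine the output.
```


is_odd(24)
= is_even(23)
= is_odd(22)
= is_even(21)
= is_odd(20)
= is_even(19)
= is_odd(18)
= is_even(17)
= is_odd(16)
= is_even(15)
= is_odd(14)
= is_even(13)
= is_odd(12)
= is_even(11)
= is_odd(10)
= is_even(9)
= is_odd(8)
= is_even(7)
= is_odd(6)
= is_even(5)
= is_odd(4)
= is_even(3)
= is_odd(2)
= is_even(1)
= is_odd(0)
n == 0: return False
= False


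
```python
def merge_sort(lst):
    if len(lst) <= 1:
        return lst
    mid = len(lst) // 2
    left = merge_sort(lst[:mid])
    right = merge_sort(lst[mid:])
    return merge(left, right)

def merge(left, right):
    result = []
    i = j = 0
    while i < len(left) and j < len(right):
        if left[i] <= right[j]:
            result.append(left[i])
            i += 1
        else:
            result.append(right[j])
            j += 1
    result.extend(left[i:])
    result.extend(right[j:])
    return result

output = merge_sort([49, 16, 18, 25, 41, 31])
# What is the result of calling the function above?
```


merge_sort([49, 16, 18, 25, 41, 31])
Split into [49, 16, 18] and [25, 41, 31]
Left sorted: [16, 18, 49]
Right sorted: [25, 31, 41]
Merge [16, 18, 49] and [25, 31, 41]
= [16, 18, 25, 31, 41, 49]


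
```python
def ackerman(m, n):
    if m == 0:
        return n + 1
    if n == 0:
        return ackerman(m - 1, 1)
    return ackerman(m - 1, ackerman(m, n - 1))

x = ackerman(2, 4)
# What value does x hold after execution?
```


ackerman(2, 4)
= ackerman(1, ackerman(2, 3))
First compute ackerman(2, 3) = 9
= ackerman(1, 9)
= 11


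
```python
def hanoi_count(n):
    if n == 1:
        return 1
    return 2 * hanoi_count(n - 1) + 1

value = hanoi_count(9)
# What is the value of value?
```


hanoi_count(9)
= 2 * hanoi_count(8) + 1
= 2 * (2 * hanoi_count(7) + 1) + 1
= 2 * (2 * (2 * hanoi_count(6) + 1) + 1) + 1
= 2 * (2 * (2 * (2 * hanoi_count(5) + 1) + 1) + 1) + 1
= 2 * (2 * (2 * (2 * (2 * hanoi_count(4) + 1) + 1) + 1) + 1) + 1
= 2 * (2 * (2 * (2 * (2 * (2 * hanoi_count(3) + 1) + 1) + 1) + 1) + 1) + 1
= 2 * (2 * (2 * (2 * (2 * (2 * (2 * hanoi_count(2) + 1) + 1) + 1) + 1) + 1) + 1) + 1
= 2 * (2 * (2 * (2 * (2 * (2 * (2 * (2 * hanoi_count(1) + 1) + 1) + 1) + 1) + 1) + 1) + 1) + 1
Now compute bottom-up:
hanoi_count(1) = 1
hanoi_count(2) = 2 * 1 + 1 = 3
hanoi_count(3) = 2 * 3 + 1 = 7
hanoi_count(4) = 2 * 7 + 1 = 15
hanoi_count(5) = 2 * 15 + 1 = 31
hanoi_count(6) = 2 * 31 + 1 = 63
hanoi_count(7) = 2 * 63 + 1 = 127
hanoi_count(8) = 2 * 127 + 1 = 255
hanoi_count(9) = 2 * 255 + 1 = 511
= 511


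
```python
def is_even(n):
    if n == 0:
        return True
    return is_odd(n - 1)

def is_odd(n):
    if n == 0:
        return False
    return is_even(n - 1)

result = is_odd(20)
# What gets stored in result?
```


is_odd(20)
= is_even(19)
= is_odd(18)
= is_even(17)
= is_odd(16)
= is_even(15)
= is_odd(14)
= is_even(13)
= is_odd(12)
= is_even(11)
= is_odd(10)
= is_even(9)
= is_odd(8)
= is_even(7)
= is_odd(6)
= is_even(5)
= is_odd(4)
= is_even(3)
= is_odd(2)
= is_even(1)
= is_odd(0)
n == 0: return False
= False


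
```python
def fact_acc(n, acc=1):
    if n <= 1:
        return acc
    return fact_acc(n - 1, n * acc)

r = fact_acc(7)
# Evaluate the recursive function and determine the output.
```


fact_acc(7, 1)
= fact_acc(6, 7 * 1) = fact_acc(6, 7)
= fact_acc(5, 6 * 7) = fact_acc(5, 42)
= fact_acc(4, 5 * 42) = fact_acc(4, 210)
= fact_acc(3, 4 * 210) = fact_acc(3, 840)
= fact_acc(2, 3 * 840) = fact_acc(2, 2520)
= fact_acc(1, 2 * 2520) = fact_acc(1, 5040)
n <= 1, return acc = 5040


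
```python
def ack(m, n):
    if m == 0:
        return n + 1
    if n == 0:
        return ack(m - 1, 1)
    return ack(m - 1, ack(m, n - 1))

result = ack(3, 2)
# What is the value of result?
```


ack(3, 2)
= ack(2, ack(3, 1))
First compute ack(3, 1) = 13
= ack(2, 13)
= 29


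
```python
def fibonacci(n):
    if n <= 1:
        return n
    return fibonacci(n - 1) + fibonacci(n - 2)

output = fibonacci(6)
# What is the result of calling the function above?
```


fibonacci(6)
= fibonacci(5) + fibonacci(4)
= (fibonacci(4) + fibonacci(3)) + fibonacci(4)
Computing bottom-up: fibonacci(0)=0, fibonacci(1)=1, fibonacci(2)=1, fibonacci(3)=2, fibonacci(4)=3, fibonacci(5)=5, fibonacci(6)=8
= 8


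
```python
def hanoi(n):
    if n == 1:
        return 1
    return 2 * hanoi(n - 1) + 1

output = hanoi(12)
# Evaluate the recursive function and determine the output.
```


hanoi(12)
= 2 * hanoi(11) + 1
= 2 * (2 * hanoi(10) + 1) + 1
= 2 * (2 * (2 * hanoi(9) + 1) + 1) + 1
= 2 * (2 * (2 * (2 * hanoi(8) + 1) + 1) + 1) + 1
= 2 * (2 * (2 * (2 * (2 * hanoi(7) + 1) + 1) + 1) + 1) + 1
= 2 * (2 * (2 * (2 * (2 * (2 * hanoi(6) + 1) + 1) + 1) + 1) + 1) + 1
= 2 * (2 * (2 * (2 * (2 * (2 * (2 * hanoi(5) + 1) + 1) + 1) + 1) + 1) + 1) + 1
= 2 * (2 * (2 * (2 * (2 * (2 * (2 * (2 * hanoi(4) + 1) + 1) + 1) + 1) + 1) + 1) + 1) + 1
= 2 * (2 * (2 * (2 * (2 * (2 * (2 * (2 * (2 * hanoi(3) + 1) + 1) + 1) + 1) + 1) + 1) + 1) + 1) + 1
= 2 * (2 * (2 * (2 * (2 * (2 * (2 * (2 * (2 * (2 * hanoi(2) + 1) + 1) + 1) + 1) + 1) + 1) + 1) + 1) + 1) + 1
= 2 * (2 * (2 * (2 * (2 * (2 * (2 * (2 * (2 * (2 * (2 * hanoi(1) + 1) + 1) + 1) + 1) + 1) + 1) + 1) + 1) + 1) + 1) + 1
Now compute bottom-up:
hanoi(1) = 1
hanoi(2) = 2 * 1 + 1 = 3
hanoi(3) = 2 * 3 + 1 = 7
hanoi(4) = 2 * 7 + 1 = 15
hanoi(5) = 2 * 15 + 1 = 31
hanoi(6) = 2 * 31 + 1 = 63
hanoi(7) = 2 * 63 + 1 = 127
hanoi(8) = 2 * 127 + 1 = 255
hanoi(9) = 2 * 255 + 1 = 511
hanoi(10) = 2 * 511 + 1 = 1023
hanoi(11) = 2 * 1023 + 1 = 2047
hanoi(12) = 2 * 2047 + 1 = 4095
= 4095


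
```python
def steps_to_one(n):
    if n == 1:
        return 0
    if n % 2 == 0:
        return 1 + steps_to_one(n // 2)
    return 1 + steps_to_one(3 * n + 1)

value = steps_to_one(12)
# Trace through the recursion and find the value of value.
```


steps_to_one(12)
12 is even -> steps_to_one(6)
6 is even -> steps_to_one(3)
3 is odd -> 3*3+1 = 10 -> steps_to_one(10)
10 is even -> steps_to_one(5)
5 is odd -> 3*5+1 = 16 -> steps_to_one(16)
16 is even -> steps_to_one(8)
8 is even -> steps_to_one(4)
4 is even -> steps_to_one(2)
2 is even -> steps_to_one(1)
Reached 1 after 9 steps
= 9


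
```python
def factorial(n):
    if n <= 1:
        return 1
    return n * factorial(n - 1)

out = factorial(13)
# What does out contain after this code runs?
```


factorial(13)
= 13 * factorial(12)
= 13 * 12 * factorial(11)
= 13 * 12 * 11 * factorial(10)
= 13 * 12 * 11 * 10 * factorial(9)
= 13 * 12 * 11 * 10 * 9 * factorial(8)
= 13 * 12 * 11 * 10 * 9 * 8 * factorial(7)
= 13 * 12 * 11 * 10 * 9 * 8 * 7 * factorial(6)
= 13 * 12 * 11 * 10 * 9 * 8 * 7 * 6 * factorial(5)
= 13 * 12 * 11 * 10 * 9 * 8 * 7 * 6 * 5 * factorial(4)
= 13 * 12 * 11 * 10 * 9 * 8 * 7 * 6 * 5 * 4 * factorial(3)
= 13 * 12 * 11 * 10 * 9 * 8 * 7 * 6 * 5 * 4 * 3 * factorial(2)
= 13 * 12 * 11 * 10 * 9 * 8 * 7 * 6 * 5 * 4 * 3 * 2 * factorial(1)
= 13 * 12 * 11 * 10 * 9 * 8 * 7 * 6 * 5 * 4 * 3 * 2 * 1
= 6227020800


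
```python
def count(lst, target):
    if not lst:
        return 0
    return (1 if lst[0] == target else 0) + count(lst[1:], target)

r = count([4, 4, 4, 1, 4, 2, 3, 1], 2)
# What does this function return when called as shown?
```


count([4, 4, 4, 1, 4, 2, 3, 1], 2)
lst[0]=4 != 2: 0 + count([4, 4, 1, 4, 2, 3, 1], 2)
lst[0]=4 != 2: 0 + count([4, 1, 4, 2, 3, 1], 2)
lst[0]=4 != 2: 0 + count([1, 4, 2, 3, 1], 2)
lst[0]=1 != 2: 0 + count([4, 2, 3, 1], 2)
lst[0]=4 != 2: 0 + count([2, 3, 1], 2)
lst[0]=2 == 2: 1 + count([3, 1], 2)
lst[0]=3 != 2: 0 + count([1], 2)
lst[0]=1 != 2: 0 + count([], 2)
= 1


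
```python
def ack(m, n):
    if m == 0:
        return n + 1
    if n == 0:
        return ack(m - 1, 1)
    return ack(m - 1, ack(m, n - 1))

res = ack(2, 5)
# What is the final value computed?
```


ack(2, 5)
= ack(1, ack(2, 4))
First compute ack(2, 4) = 11
= ack(1, 11)
= 13


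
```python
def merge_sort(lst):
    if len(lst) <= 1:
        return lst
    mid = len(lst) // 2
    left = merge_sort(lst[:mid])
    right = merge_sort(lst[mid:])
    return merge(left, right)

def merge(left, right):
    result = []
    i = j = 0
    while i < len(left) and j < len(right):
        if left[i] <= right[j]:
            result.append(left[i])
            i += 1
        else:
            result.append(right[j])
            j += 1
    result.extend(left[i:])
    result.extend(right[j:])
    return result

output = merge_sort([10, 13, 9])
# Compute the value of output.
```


merge_sort([10, 13, 9])
Split into [10] and [13, 9]
Left sorted: [10]
Right sorted: [9, 13]
Merge [10] and [9, 13]
= [9, 10, 13]


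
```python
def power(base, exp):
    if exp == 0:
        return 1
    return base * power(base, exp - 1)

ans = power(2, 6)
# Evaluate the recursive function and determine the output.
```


power(2, 6)
= 2 * power(2, 5)
= 2 * 2 * power(2, 4)
= 2 * 2 * 2 * power(2, 3)
= 2 * 2 * 2 * 2 * power(2, 2)
= 2 * 2 * 2 * 2 * 2 * power(2, 1)
= 2 * 2 * 2 * 2 * 2 * 2 * power(2, 0)
= 2 * 2 * 2 * 2 * 2 * 2 * 1
= 64


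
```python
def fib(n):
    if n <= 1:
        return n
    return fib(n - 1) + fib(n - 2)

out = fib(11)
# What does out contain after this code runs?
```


fib(11)
= fib(10) + fib(9)
= (fib(9) + fib(8)) + fib(9)
Computing bottom-up: fib(0)=0, fib(1)=1, fib(2)=1, fib(3)=2, fib(4)=3, fib(5)=5, fib(6)=8, fib(7)=13, fib(8)=21, fib(9)=34, fib(10)=55, fib(11)=89
= 89


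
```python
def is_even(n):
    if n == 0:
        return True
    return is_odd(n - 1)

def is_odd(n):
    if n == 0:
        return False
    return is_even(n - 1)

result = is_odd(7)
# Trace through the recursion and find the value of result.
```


is_odd(7)
= is_even(6)
= is_odd(5)
= is_even(4)
= is_odd(3)
= is_even(2)
= is_odd(1)
= is_even(0)
n == 0: return True
= True


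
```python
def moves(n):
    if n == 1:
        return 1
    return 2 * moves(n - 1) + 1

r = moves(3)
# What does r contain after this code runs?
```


moves(3)
= 2 * moves(2) + 1
= 2 * (2 * moves(1) + 1) + 1
Now compute bottom-up:
moves(1) = 1
moves(2) = 2 * 1 + 1 = 3
moves(3) = 2 * 3 + 1 = 7
= 7


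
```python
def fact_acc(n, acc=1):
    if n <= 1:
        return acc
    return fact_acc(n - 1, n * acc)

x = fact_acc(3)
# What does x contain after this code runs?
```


fact_acc(3, 1)
= fact_acc(2, 3 * 1) = fact_acc(2, 3)
= fact_acc(1, 2 * 3) = fact_acc(1, 6)
n <= 1, return acc = 6


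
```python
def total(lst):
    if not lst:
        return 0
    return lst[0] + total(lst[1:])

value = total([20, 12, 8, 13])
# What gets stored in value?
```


total([20, 12, 8, 13])
= 20 + total([12, 8, 13])
= 20 + 12 + total([8, 13])
= 20 + 12 + 8 + total([13])
= 20 + 12 + 8 + 13 + total([])
= 20 + 12 + 8 + 13 + 0
= 53


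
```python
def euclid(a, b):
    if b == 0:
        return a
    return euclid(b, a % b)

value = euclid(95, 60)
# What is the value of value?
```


euclid(95, 60)
= euclid(60, 95 % 60) = euclid(60, 35)
= euclid(35, 60 % 35) = euclid(35, 25)
= euclid(25, 35 % 25) = euclid(25, 10)
= euclid(10, 25 % 10) = euclid(10, 5)
= euclid(5, 10 % 5) = euclid(5, 0)
b == 0, return a = 5


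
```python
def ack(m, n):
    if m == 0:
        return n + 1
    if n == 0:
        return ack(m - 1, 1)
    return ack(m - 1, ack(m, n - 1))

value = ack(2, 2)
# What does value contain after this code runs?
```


ack(2, 2)
= ack(1, ack(2, 1))
First compute ack(2, 1) = 5
= ack(1, 5)
= 7


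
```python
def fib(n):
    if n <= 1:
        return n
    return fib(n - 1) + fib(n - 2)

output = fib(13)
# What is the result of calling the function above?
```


fib(13)
= fib(12) + fib(11)
= (fib(11) + fib(10)) + fib(11)
Computing bottom-up: fib(0)=0, fib(1)=1, fib(2)=1, fib(3)=2, fib(4)=3, fib(5)=5, fib(6)=8, fib(7)=13, fib(8)=21, fib(9)=34, fib(10)=55, fib(11)=89, fib(12)=144, fib(13)=233
= 233


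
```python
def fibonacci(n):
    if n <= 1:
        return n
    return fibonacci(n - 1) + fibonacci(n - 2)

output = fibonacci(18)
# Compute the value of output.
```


fibonacci(18)
= fibonacci(17) + fibonacci(16)
= (fibonacci(16) + fibonacci(15)) + fibonacci(16)
Computing bottom-up: fibonacci(0)=0, fibonacci(1)=1, fibonacci(2)=1, fibonacci(3)=2, fibonacci(4)=3, fibonacci(5)=5, fibonacci(6)=8, fibonacci(7)=13, fibonacci(8)=21, fibonacci(9)=34, fibonacci(10)=55, fibonacci(11)=89, fibonacci(12)=144, fibonacci(13)=233, fibonacci(14)=377, fibonacci(15)=610, fibonacci(16)=987, fibonacci(17)=1597, fibonacci(18)=2584
= 2584


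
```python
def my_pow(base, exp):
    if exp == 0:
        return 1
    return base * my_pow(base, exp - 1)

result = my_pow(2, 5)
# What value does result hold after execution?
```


my_pow(2, 5)
= 2 * my_pow(2, 4)
= 2 * 2 * my_pow(2, 3)
= 2 * 2 * 2 * my_pow(2, 2)
= 2 * 2 * 2 * 2 * my_pow(2, 1)
= 2 * 2 * 2 * 2 * 2 * my_pow(2, 0)
= 2 * 2 * 2 * 2 * 2 * 1
= 32


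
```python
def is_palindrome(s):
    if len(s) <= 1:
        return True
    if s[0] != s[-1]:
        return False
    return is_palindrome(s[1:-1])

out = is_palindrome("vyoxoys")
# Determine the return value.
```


is_palindrome("vyoxoys")
"vyoxoys": s[0]='v' != s[-1]='s' -> False
= False


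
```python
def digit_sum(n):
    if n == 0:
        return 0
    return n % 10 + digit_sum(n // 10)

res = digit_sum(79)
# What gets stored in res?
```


digit_sum(79)
= 9 + digit_sum(7)
= 9 + 7 + digit_sum(0)
= 9 + 7 + 0
= 16


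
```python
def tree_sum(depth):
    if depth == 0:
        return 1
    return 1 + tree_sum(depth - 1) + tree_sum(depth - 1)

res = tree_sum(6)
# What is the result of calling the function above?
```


tree_sum(6)
= 1 + tree_sum(5) + tree_sum(5)
= 1 + 2 * tree_sum(5)
tree_sum(k) = 2^(k+1) - 1
tree_sum(0) = 1
tree_sum(1) = 3
tree_sum(2) = 7
tree_sum(3) = 15
tree_sum(4) = 31
tree_sum(6) = 2^7 - 1 = 127


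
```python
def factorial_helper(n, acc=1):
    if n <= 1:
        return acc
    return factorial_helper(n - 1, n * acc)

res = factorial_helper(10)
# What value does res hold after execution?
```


factorial_helper(10, 1)
= factorial_helper(9, 10 * 1) = factorial_helper(9, 10)
= factorial_helper(8, 9 * 10) = factorial_helper(8, 90)
= factorial_helper(7, 8 * 90) = factorial_helper(7, 720)
= factorial_helper(6, 7 * 720) = factorial_helper(6, 5040)
= factorial_helper(5, 6 * 5040) = factorial_helper(5, 30240)
= factorial_helper(4, 5 * 30240) = factorial_helper(4, 151200)
= factorial_helper(3, 4 * 151200) = factorial_helper(3, 604800)
= factorial_helper(2, 3 * 604800) = factorial_helper(2, 1814400)
= factorial_helper(1, 2 * 1814400) = factorial_helper(1, 3628800)
n <= 1, return acc = 3628800


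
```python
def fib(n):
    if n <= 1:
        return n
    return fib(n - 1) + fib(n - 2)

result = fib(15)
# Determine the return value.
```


fib(15)
= fib(14) + fib(13)
= (fib(13) + fib(12)) + fib(13)
Computing bottom-up: fib(0)=0, fib(1)=1, fib(2)=1, fib(3)=2, fib(4)=3, fib(5)=5, fib(6)=8, fib(7)=13, fib(8)=21, fib(9)=34, fib(10)=55, fib(11)=89, fib(12)=144, fib(13)=233, fib(14)=377, fib(15)=610
= 610
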